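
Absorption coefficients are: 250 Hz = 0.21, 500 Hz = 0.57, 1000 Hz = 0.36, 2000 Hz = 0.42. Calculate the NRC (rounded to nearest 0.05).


Given values:
  a_250 = 0.21, a_500 = 0.57
  a_1000 = 0.36, a_2000 = 0.42
Formula: NRC = (a250 + a500 + a1000 + a2000) / 4
Sum = 0.21 + 0.57 + 0.36 + 0.42 = 1.56
NRC = 1.56 / 4 = 0.39
Rounded to nearest 0.05: 0.4

0.4


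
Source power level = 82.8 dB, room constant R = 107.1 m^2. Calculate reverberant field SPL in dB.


Given values:
  Lw = 82.8 dB, R = 107.1 m^2
Formula: SPL = Lw + 10 * log10(4 / R)
Compute 4 / R = 4 / 107.1 = 0.037348
Compute 10 * log10(0.037348) = -14.2773
SPL = 82.8 + (-14.2773) = 68.52

68.52 dB


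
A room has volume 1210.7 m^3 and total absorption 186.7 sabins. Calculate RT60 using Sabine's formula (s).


Given values:
  V = 1210.7 m^3
  A = 186.7 sabins
Formula: RT60 = 0.161 * V / A
Numerator: 0.161 * 1210.7 = 194.9227
RT60 = 194.9227 / 186.7 = 1.044

1.044 s


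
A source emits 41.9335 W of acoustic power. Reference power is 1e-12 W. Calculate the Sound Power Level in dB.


Given values:
  W = 41.9335 W
  W_ref = 1e-12 W
Formula: SWL = 10 * log10(W / W_ref)
Compute ratio: W / W_ref = 41933500000000
Compute log10: log10(41933500000000) = 13.622561
Multiply: SWL = 10 * 13.622561 = 136.23

136.23 dB


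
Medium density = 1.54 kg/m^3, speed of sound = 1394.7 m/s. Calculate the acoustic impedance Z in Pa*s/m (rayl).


Given values:
  rho = 1.54 kg/m^3
  c = 1394.7 m/s
Formula: Z = rho * c
Z = 1.54 * 1394.7
Z = 2147.84

2147.84 rayl


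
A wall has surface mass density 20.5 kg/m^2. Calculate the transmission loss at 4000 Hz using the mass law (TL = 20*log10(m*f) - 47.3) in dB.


Given values:
  m = 20.5 kg/m^2, f = 4000 Hz
Formula: TL = 20 * log10(m * f) - 47.3
Compute m * f = 20.5 * 4000 = 82000.0
Compute log10(82000.0) = 4.913814
Compute 20 * 4.913814 = 98.2763
TL = 98.2763 - 47.3 = 50.98

50.98 dB


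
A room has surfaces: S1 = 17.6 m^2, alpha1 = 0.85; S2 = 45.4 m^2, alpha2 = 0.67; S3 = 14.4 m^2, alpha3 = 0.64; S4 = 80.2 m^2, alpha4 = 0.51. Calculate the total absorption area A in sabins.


Given surfaces:
  Surface 1: 17.6 * 0.85 = 14.96
  Surface 2: 45.4 * 0.67 = 30.418
  Surface 3: 14.4 * 0.64 = 9.216
  Surface 4: 80.2 * 0.51 = 40.902
Formula: A = sum(Si * alpha_i)
A = 14.96 + 30.418 + 9.216 + 40.902
A = 95.5

95.5 sabins


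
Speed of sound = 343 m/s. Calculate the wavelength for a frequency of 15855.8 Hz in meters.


Given values:
  c = 343 m/s, f = 15855.8 Hz
Formula: lambda = c / f
lambda = 343 / 15855.8
lambda = 0.0216

0.0216 m


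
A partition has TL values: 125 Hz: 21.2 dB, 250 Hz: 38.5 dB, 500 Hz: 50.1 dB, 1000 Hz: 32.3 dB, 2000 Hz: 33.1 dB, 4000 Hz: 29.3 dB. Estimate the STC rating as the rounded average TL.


Given TL values at each frequency:
  125 Hz: 21.2 dB
  250 Hz: 38.5 dB
  500 Hz: 50.1 dB
  1000 Hz: 32.3 dB
  2000 Hz: 33.1 dB
  4000 Hz: 29.3 dB
Formula: STC ~ round(average of TL values)
Sum = 21.2 + 38.5 + 50.1 + 32.3 + 33.1 + 29.3 = 204.5
Average = 204.5 / 6 = 34.08
Rounded: 34

34


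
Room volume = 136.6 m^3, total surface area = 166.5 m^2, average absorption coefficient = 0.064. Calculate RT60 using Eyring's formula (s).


Given values:
  V = 136.6 m^3, S = 166.5 m^2, alpha = 0.064
Formula: RT60 = 0.161 * V / (-S * ln(1 - alpha))
Compute ln(1 - 0.064) = ln(0.936) = -0.06614
Denominator: -166.5 * -0.06614 = 11.0123
Numerator: 0.161 * 136.6 = 21.9926
RT60 = 21.9926 / 11.0123 = 1.997

1.997 s


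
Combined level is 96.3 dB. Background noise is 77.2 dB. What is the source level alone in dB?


Given values:
  L_total = 96.3 dB, L_bg = 77.2 dB
Formula: L_source = 10 * log10(10^(L_total/10) - 10^(L_bg/10))
Convert to linear:
  10^(96.3/10) = 4265795188.0159
  10^(77.2/10) = 52480746.025
Difference: 4265795188.0159 - 52480746.025 = 4213314441.9909
L_source = 10 * log10(4213314441.9909) = 96.25

96.25 dB


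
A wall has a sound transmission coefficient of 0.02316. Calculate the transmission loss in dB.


Given values:
  tau = 0.02316
Formula: TL = 10 * log10(1 / tau)
Compute 1 / tau = 1 / 0.02316 = 43.1779
Compute log10(43.1779) = 1.635262
TL = 10 * 1.635262 = 16.35

16.35 dB


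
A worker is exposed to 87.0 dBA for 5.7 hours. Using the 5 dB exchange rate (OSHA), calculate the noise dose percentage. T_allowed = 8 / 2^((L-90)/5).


Given values:
  L = 87.0 dBA, T = 5.7 hours
Formula: T_allowed = 8 / 2^((L - 90) / 5)
Compute exponent: (87.0 - 90) / 5 = -0.6
Compute 2^(-0.6) = 0.659754
T_allowed = 8 / 0.659754 = 12.125732 hours
Dose = (T / T_allowed) * 100
Dose = (5.7 / 12.125732) * 100 = 47.01

47.01 %


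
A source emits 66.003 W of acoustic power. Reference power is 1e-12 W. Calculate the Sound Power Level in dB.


Given values:
  W = 66.003 W
  W_ref = 1e-12 W
Formula: SWL = 10 * log10(W / W_ref)
Compute ratio: W / W_ref = 66003000000000
Compute log10: log10(66003000000000) = 13.819564
Multiply: SWL = 10 * 13.819564 = 138.2

138.2 dB


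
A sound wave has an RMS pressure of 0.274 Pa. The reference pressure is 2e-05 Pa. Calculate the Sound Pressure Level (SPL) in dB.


Given values:
  p = 0.274 Pa
  p_ref = 2e-05 Pa
Formula: SPL = 20 * log10(p / p_ref)
Compute ratio: p / p_ref = 0.274 / 2e-05 = 13700
Compute log10: log10(13700) = 4.136721
Multiply: SPL = 20 * 4.136721 = 82.73

82.73 dB


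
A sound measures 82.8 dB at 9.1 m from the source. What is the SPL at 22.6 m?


Given values:
  SPL1 = 82.8 dB, r1 = 9.1 m, r2 = 22.6 m
Formula: SPL2 = SPL1 - 20 * log10(r2 / r1)
Compute ratio: r2 / r1 = 22.6 / 9.1 = 2.4835
Compute log10: log10(2.4835) = 0.395064
Compute drop: 20 * 0.395064 = 7.9013
SPL2 = 82.8 - 7.9013 = 74.9

74.9 dB


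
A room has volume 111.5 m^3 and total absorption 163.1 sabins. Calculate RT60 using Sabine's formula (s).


Given values:
  V = 111.5 m^3
  A = 163.1 sabins
Formula: RT60 = 0.161 * V / A
Numerator: 0.161 * 111.5 = 17.9515
RT60 = 17.9515 / 163.1 = 0.11

0.11 s


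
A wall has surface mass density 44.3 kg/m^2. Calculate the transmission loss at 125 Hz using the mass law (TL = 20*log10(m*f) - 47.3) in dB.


Given values:
  m = 44.3 kg/m^2, f = 125 Hz
Formula: TL = 20 * log10(m * f) - 47.3
Compute m * f = 44.3 * 125 = 5537.5
Compute log10(5537.5) = 3.743314
Compute 20 * 3.743314 = 74.8663
TL = 74.8663 - 47.3 = 27.57

27.57 dB


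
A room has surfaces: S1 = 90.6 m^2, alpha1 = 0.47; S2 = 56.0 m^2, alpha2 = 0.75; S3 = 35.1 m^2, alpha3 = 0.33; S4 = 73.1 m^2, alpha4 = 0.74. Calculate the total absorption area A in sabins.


Given surfaces:
  Surface 1: 90.6 * 0.47 = 42.582
  Surface 2: 56.0 * 0.75 = 42.0
  Surface 3: 35.1 * 0.33 = 11.583
  Surface 4: 73.1 * 0.74 = 54.094
Formula: A = sum(Si * alpha_i)
A = 42.582 + 42.0 + 11.583 + 54.094
A = 150.26

150.26 sabins


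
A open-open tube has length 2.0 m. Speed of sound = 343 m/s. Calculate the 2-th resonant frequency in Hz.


Given values:
  Tube type: open-open, L = 2.0 m, c = 343 m/s, n = 2
Formula: f_n = n * c / (2 * L)
Compute 2 * L = 2 * 2.0 = 4.0
f = 2 * 343 / 4.0
f = 171.5

171.5 Hz


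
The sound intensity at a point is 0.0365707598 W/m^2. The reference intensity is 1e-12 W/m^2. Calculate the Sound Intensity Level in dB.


Given values:
  I = 0.0365707598 W/m^2
  I_ref = 1e-12 W/m^2
Formula: SIL = 10 * log10(I / I_ref)
Compute ratio: I / I_ref = 36570759800
Compute log10: log10(36570759800) = 10.563134
Multiply: SIL = 10 * 10.563134 = 105.63

105.63 dB


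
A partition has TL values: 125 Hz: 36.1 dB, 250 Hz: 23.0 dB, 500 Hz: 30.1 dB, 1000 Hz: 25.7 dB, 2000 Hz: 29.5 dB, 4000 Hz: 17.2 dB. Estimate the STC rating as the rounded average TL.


Given TL values at each frequency:
  125 Hz: 36.1 dB
  250 Hz: 23.0 dB
  500 Hz: 30.1 dB
  1000 Hz: 25.7 dB
  2000 Hz: 29.5 dB
  4000 Hz: 17.2 dB
Formula: STC ~ round(average of TL values)
Sum = 36.1 + 23.0 + 30.1 + 25.7 + 29.5 + 17.2 = 161.6
Average = 161.6 / 6 = 26.93
Rounded: 27

27


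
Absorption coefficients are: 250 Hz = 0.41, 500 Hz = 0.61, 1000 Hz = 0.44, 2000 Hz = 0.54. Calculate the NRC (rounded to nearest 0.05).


Given values:
  a_250 = 0.41, a_500 = 0.61
  a_1000 = 0.44, a_2000 = 0.54
Formula: NRC = (a250 + a500 + a1000 + a2000) / 4
Sum = 0.41 + 0.61 + 0.44 + 0.54 = 2.0
NRC = 2.0 / 4 = 0.5
Rounded to nearest 0.05: 0.5

0.5


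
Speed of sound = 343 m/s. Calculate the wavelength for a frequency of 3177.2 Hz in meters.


Given values:
  c = 343 m/s, f = 3177.2 Hz
Formula: lambda = c / f
lambda = 343 / 3177.2
lambda = 0.108

0.108 m


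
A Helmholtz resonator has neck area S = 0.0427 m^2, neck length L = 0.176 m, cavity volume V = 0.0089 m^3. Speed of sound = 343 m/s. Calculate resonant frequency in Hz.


Given values:
  S = 0.0427 m^2, L = 0.176 m, V = 0.0089 m^3, c = 343 m/s
Formula: f = (c / (2*pi)) * sqrt(S / (V * L))
Compute V * L = 0.0089 * 0.176 = 0.0015664
Compute S / (V * L) = 0.0427 / 0.0015664 = 27.26
Compute sqrt(27.26) = 5.221111
Compute c / (2*pi) = 343 / 6.283185 = 54.590148
f = 54.590148 * 5.221111 = 285.02

285.02 Hz


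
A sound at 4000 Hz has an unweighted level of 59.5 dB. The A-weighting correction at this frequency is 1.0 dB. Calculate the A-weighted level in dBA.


Given values:
  SPL = 59.5 dB
  A-weighting at 4000 Hz = 1.0 dB
Formula: L_A = SPL + A_weight
L_A = 59.5 + (1.0)
L_A = 60.5

60.5 dBA


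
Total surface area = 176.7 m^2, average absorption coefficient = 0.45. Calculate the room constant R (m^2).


Given values:
  S = 176.7 m^2, alpha = 0.45
Formula: R = S * alpha / (1 - alpha)
Numerator: 176.7 * 0.45 = 79.515
Denominator: 1 - 0.45 = 0.55
R = 79.515 / 0.55 = 144.57

144.57 m^2


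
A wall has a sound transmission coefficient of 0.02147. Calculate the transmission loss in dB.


Given values:
  tau = 0.02147
Formula: TL = 10 * log10(1 / tau)
Compute 1 / tau = 1 / 0.02147 = 46.5766
Compute log10(46.5766) = 1.668168
TL = 10 * 1.668168 = 16.68

16.68 dB


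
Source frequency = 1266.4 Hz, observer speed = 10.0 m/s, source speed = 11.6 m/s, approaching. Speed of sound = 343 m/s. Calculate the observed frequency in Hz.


Given values:
  f_s = 1266.4 Hz, v_o = 10.0 m/s, v_s = 11.6 m/s
  Direction: approaching
Formula: f_o = f_s * (c + v_o) / (c - v_s)
Numerator: c + v_o = 343 + 10.0 = 353.0
Denominator: c - v_s = 343 - 11.6 = 331.4
f_o = 1266.4 * 353.0 / 331.4 = 1348.94

1348.94 Hz


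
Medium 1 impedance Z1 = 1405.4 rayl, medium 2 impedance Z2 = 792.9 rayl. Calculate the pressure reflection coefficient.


Given values:
  Z1 = 1405.4 rayl, Z2 = 792.9 rayl
Formula: R = (Z2 - Z1) / (Z2 + Z1)
Numerator: Z2 - Z1 = 792.9 - 1405.4 = -612.5
Denominator: Z2 + Z1 = 792.9 + 1405.4 = 2198.3
R = -612.5 / 2198.3 = -0.2786

-0.2786


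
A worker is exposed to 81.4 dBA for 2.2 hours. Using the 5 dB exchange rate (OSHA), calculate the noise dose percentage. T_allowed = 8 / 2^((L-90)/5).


Given values:
  L = 81.4 dBA, T = 2.2 hours
Formula: T_allowed = 8 / 2^((L - 90) / 5)
Compute exponent: (81.4 - 90) / 5 = -1.72
Compute 2^(-1.72) = 0.303549
T_allowed = 8 / 0.303549 = 26.354888 hours
Dose = (T / T_allowed) * 100
Dose = (2.2 / 26.354888) * 100 = 8.35

8.35 %


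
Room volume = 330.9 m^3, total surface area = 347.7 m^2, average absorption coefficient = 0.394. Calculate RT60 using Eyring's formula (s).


Given values:
  V = 330.9 m^3, S = 347.7 m^2, alpha = 0.394
Formula: RT60 = 0.161 * V / (-S * ln(1 - alpha))
Compute ln(1 - 0.394) = ln(0.606) = -0.500875
Denominator: -347.7 * -0.500875 = 174.1542
Numerator: 0.161 * 330.9 = 53.2749
RT60 = 53.2749 / 174.1542 = 0.306

0.306 s


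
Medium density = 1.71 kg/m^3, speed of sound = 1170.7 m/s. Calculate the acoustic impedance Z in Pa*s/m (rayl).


Given values:
  rho = 1.71 kg/m^3
  c = 1170.7 m/s
Formula: Z = rho * c
Z = 1.71 * 1170.7
Z = 2001.9

2001.9 rayl


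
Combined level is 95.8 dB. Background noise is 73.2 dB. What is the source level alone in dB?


Given values:
  L_total = 95.8 dB, L_bg = 73.2 dB
Formula: L_source = 10 * log10(10^(L_total/10) - 10^(L_bg/10))
Convert to linear:
  10^(95.8/10) = 3801893963.2056
  10^(73.2/10) = 20892961.3085
Difference: 3801893963.2056 - 20892961.3085 = 3781001001.8971
L_source = 10 * log10(3781001001.8971) = 95.78

95.78 dB


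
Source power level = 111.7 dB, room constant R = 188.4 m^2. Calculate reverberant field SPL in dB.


Given values:
  Lw = 111.7 dB, R = 188.4 m^2
Formula: SPL = Lw + 10 * log10(4 / R)
Compute 4 / R = 4 / 188.4 = 0.021231
Compute 10 * log10(0.021231) = -16.7303
SPL = 111.7 + (-16.7303) = 94.97

94.97 dB


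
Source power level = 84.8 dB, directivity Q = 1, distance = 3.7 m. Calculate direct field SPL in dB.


Given values:
  Lw = 84.8 dB, Q = 1, r = 3.7 m
Formula: SPL = Lw + 10 * log10(Q / (4 * pi * r^2))
Compute 4 * pi * r^2 = 4 * pi * 3.7^2 = 172.0336
Compute Q / denom = 1 / 172.0336 = 0.00581282
Compute 10 * log10(0.00581282) = -22.3561
SPL = 84.8 + (-22.3561) = 62.44

62.44 dB


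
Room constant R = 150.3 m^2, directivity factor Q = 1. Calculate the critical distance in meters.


Given values:
  R = 150.3 m^2, Q = 1
Formula: d_c = 0.141 * sqrt(Q * R)
Compute Q * R = 1 * 150.3 = 150.3
Compute sqrt(150.3) = 12.2597
d_c = 0.141 * 12.2597 = 1.729

1.729 m


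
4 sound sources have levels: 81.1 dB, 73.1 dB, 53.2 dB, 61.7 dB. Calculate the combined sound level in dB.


Formula: L_total = 10 * log10( sum(10^(Li/10)) )
  Source 1: 10^(81.1/10) = 128824955.1693
  Source 2: 10^(73.1/10) = 20417379.4467
  Source 3: 10^(53.2/10) = 208929.6131
  Source 4: 10^(61.7/10) = 1479108.3882
Sum of linear values = 150930372.6173
L_total = 10 * log10(150930372.6173) = 81.79

81.79 dB


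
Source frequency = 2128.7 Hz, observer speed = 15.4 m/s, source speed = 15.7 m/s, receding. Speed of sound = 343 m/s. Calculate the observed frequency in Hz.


Given values:
  f_s = 2128.7 Hz, v_o = 15.4 m/s, v_s = 15.7 m/s
  Direction: receding
Formula: f_o = f_s * (c - v_o) / (c + v_s)
Numerator: c - v_o = 343 - 15.4 = 327.6
Denominator: c + v_s = 343 + 15.7 = 358.7
f_o = 2128.7 * 327.6 / 358.7 = 1944.14

1944.14 Hz


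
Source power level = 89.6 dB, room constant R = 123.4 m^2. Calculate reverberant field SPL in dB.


Given values:
  Lw = 89.6 dB, R = 123.4 m^2
Formula: SPL = Lw + 10 * log10(4 / R)
Compute 4 / R = 4 / 123.4 = 0.032415
Compute 10 * log10(0.032415) = -14.8925
SPL = 89.6 + (-14.8925) = 74.71

74.71 dB


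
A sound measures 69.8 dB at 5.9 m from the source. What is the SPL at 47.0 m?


Given values:
  SPL1 = 69.8 dB, r1 = 5.9 m, r2 = 47.0 m
Formula: SPL2 = SPL1 - 20 * log10(r2 / r1)
Compute ratio: r2 / r1 = 47.0 / 5.9 = 7.9661
Compute log10: log10(7.9661) = 0.901246
Compute drop: 20 * 0.901246 = 18.0249
SPL2 = 69.8 - 18.0249 = 51.78

51.78 dB


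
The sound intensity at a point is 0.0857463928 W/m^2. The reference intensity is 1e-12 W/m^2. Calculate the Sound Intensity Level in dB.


Given values:
  I = 0.0857463928 W/m^2
  I_ref = 1e-12 W/m^2
Formula: SIL = 10 * log10(I / I_ref)
Compute ratio: I / I_ref = 85746392800
Compute log10: log10(85746392800) = 10.933216
Multiply: SIL = 10 * 10.933216 = 109.33

109.33 dB


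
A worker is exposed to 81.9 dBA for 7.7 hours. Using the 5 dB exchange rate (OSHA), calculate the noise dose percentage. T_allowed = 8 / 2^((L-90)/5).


Given values:
  L = 81.9 dBA, T = 7.7 hours
Formula: T_allowed = 8 / 2^((L - 90) / 5)
Compute exponent: (81.9 - 90) / 5 = -1.62
Compute 2^(-1.62) = 0.325335
T_allowed = 8 / 0.325335 = 24.590038 hours
Dose = (T / T_allowed) * 100
Dose = (7.7 / 24.590038) * 100 = 31.31

31.31 %


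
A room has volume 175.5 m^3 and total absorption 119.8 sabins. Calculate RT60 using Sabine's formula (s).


Given values:
  V = 175.5 m^3
  A = 119.8 sabins
Formula: RT60 = 0.161 * V / A
Numerator: 0.161 * 175.5 = 28.2555
RT60 = 28.2555 / 119.8 = 0.236

0.236 s


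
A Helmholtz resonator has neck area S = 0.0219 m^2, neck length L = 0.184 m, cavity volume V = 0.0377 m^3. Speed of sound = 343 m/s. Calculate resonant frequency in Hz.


Given values:
  S = 0.0219 m^2, L = 0.184 m, V = 0.0377 m^3, c = 343 m/s
Formula: f = (c / (2*pi)) * sqrt(S / (V * L))
Compute V * L = 0.0377 * 0.184 = 0.0069368
Compute S / (V * L) = 0.0219 / 0.0069368 = 3.1571
Compute sqrt(3.1571) = 1.776823
Compute c / (2*pi) = 343 / 6.283185 = 54.590148
f = 54.590148 * 1.776823 = 97.0

97.0 Hz


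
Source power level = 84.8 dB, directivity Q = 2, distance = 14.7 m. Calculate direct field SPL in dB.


Given values:
  Lw = 84.8 dB, Q = 2, r = 14.7 m
Formula: SPL = Lw + 10 * log10(Q / (4 * pi * r^2))
Compute 4 * pi * r^2 = 4 * pi * 14.7^2 = 2715.467
Compute Q / denom = 2 / 2715.467 = 0.00073652
Compute 10 * log10(0.00073652) = -31.3282
SPL = 84.8 + (-31.3282) = 53.47

53.47 dB


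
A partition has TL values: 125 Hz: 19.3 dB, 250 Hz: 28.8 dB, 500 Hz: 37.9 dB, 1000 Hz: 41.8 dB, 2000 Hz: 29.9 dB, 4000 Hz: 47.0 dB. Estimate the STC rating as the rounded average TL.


Given TL values at each frequency:
  125 Hz: 19.3 dB
  250 Hz: 28.8 dB
  500 Hz: 37.9 dB
  1000 Hz: 41.8 dB
  2000 Hz: 29.9 dB
  4000 Hz: 47.0 dB
Formula: STC ~ round(average of TL values)
Sum = 19.3 + 28.8 + 37.9 + 41.8 + 29.9 + 47.0 = 204.7
Average = 204.7 / 6 = 34.12
Rounded: 34

34


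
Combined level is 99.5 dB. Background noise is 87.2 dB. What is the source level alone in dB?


Given values:
  L_total = 99.5 dB, L_bg = 87.2 dB
Formula: L_source = 10 * log10(10^(L_total/10) - 10^(L_bg/10))
Convert to linear:
  10^(99.5/10) = 8912509381.3374
  10^(87.2/10) = 524807460.2498
Difference: 8912509381.3374 - 524807460.2498 = 8387701921.0876
L_source = 10 * log10(8387701921.0876) = 99.24

99.24 dB


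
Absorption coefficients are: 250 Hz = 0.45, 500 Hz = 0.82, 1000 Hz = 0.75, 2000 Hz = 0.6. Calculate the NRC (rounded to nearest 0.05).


Given values:
  a_250 = 0.45, a_500 = 0.82
  a_1000 = 0.75, a_2000 = 0.6
Formula: NRC = (a250 + a500 + a1000 + a2000) / 4
Sum = 0.45 + 0.82 + 0.75 + 0.6 = 2.62
NRC = 2.62 / 4 = 0.655
Rounded to nearest 0.05: 0.65

0.65


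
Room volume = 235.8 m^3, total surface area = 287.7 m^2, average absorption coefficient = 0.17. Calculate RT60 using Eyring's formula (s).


Given values:
  V = 235.8 m^3, S = 287.7 m^2, alpha = 0.17
Formula: RT60 = 0.161 * V / (-S * ln(1 - alpha))
Compute ln(1 - 0.17) = ln(0.83) = -0.18633
Denominator: -287.7 * -0.18633 = 53.6071
Numerator: 0.161 * 235.8 = 37.9638
RT60 = 37.9638 / 53.6071 = 0.708

0.708 s


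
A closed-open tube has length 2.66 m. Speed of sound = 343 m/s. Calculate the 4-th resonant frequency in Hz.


Given values:
  Tube type: closed-open, L = 2.66 m, c = 343 m/s, n = 4
Formula: f_n = (2n - 1) * c / (4 * L)
Compute 2n - 1 = 2*4 - 1 = 7
Compute 4 * L = 4 * 2.66 = 10.64
f = 7 * 343 / 10.64
f = 225.66

225.66 Hz


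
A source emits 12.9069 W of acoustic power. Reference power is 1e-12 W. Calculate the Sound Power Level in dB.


Given values:
  W = 12.9069 W
  W_ref = 1e-12 W
Formula: SWL = 10 * log10(W / W_ref)
Compute ratio: W / W_ref = 12906900000000
Compute log10: log10(12906900000000) = 13.110822
Multiply: SWL = 10 * 13.110822 = 131.11

131.11 dB


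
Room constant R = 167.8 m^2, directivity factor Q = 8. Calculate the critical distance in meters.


Given values:
  R = 167.8 m^2, Q = 8
Formula: d_c = 0.141 * sqrt(Q * R)
Compute Q * R = 8 * 167.8 = 1342.4
Compute sqrt(1342.4) = 36.6388
d_c = 0.141 * 36.6388 = 5.166

5.166 m


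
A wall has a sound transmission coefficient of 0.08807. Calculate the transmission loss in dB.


Given values:
  tau = 0.08807
Formula: TL = 10 * log10(1 / tau)
Compute 1 / tau = 1 / 0.08807 = 11.3546
Compute log10(11.3546) = 1.055172
TL = 10 * 1.055172 = 10.55

10.55 dB


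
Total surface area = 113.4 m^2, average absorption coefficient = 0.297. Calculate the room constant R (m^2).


Given values:
  S = 113.4 m^2, alpha = 0.297
Formula: R = S * alpha / (1 - alpha)
Numerator: 113.4 * 0.297 = 33.6798
Denominator: 1 - 0.297 = 0.703
R = 33.6798 / 0.703 = 47.91

47.91 m^2


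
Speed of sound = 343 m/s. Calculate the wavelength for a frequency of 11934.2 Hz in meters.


Given values:
  c = 343 m/s, f = 11934.2 Hz
Formula: lambda = c / f
lambda = 343 / 11934.2
lambda = 0.0287

0.0287 m


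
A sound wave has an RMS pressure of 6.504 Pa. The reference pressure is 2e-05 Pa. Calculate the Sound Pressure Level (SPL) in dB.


Given values:
  p = 6.504 Pa
  p_ref = 2e-05 Pa
Formula: SPL = 20 * log10(p / p_ref)
Compute ratio: p / p_ref = 6.504 / 2e-05 = 325200
Compute log10: log10(325200) = 5.512151
Multiply: SPL = 20 * 5.512151 = 110.24

110.24 dB


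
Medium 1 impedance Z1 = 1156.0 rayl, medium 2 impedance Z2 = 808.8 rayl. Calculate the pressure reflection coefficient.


Given values:
  Z1 = 1156.0 rayl, Z2 = 808.8 rayl
Formula: R = (Z2 - Z1) / (Z2 + Z1)
Numerator: Z2 - Z1 = 808.8 - 1156.0 = -347.2
Denominator: Z2 + Z1 = 808.8 + 1156.0 = 1964.8
R = -347.2 / 1964.8 = -0.1767

-0.1767


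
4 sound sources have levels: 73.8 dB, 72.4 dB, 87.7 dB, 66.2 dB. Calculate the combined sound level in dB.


Formula: L_total = 10 * log10( sum(10^(Li/10)) )
  Source 1: 10^(73.8/10) = 23988329.1902
  Source 2: 10^(72.4/10) = 17378008.2875
  Source 3: 10^(87.7/10) = 588843655.3556
  Source 4: 10^(66.2/10) = 4168693.8347
Sum of linear values = 634378686.668
L_total = 10 * log10(634378686.668) = 88.02

88.02 dB


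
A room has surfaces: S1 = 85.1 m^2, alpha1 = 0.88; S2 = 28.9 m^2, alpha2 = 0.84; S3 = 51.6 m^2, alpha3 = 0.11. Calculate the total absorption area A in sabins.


Given surfaces:
  Surface 1: 85.1 * 0.88 = 74.888
  Surface 2: 28.9 * 0.84 = 24.276
  Surface 3: 51.6 * 0.11 = 5.676
Formula: A = sum(Si * alpha_i)
A = 74.888 + 24.276 + 5.676
A = 104.84

104.84 sabins


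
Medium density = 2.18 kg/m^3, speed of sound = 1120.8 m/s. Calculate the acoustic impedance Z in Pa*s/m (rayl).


Given values:
  rho = 2.18 kg/m^3
  c = 1120.8 m/s
Formula: Z = rho * c
Z = 2.18 * 1120.8
Z = 2443.34

2443.34 rayl


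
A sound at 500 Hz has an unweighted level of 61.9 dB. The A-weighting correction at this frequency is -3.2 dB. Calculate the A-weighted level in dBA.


Given values:
  SPL = 61.9 dB
  A-weighting at 500 Hz = -3.2 dB
Formula: L_A = SPL + A_weight
L_A = 61.9 + (-3.2)
L_A = 58.7

58.7 dBA


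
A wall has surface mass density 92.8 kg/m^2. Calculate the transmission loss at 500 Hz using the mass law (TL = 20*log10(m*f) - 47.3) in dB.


Given values:
  m = 92.8 kg/m^2, f = 500 Hz
Formula: TL = 20 * log10(m * f) - 47.3
Compute m * f = 92.8 * 500 = 46400.0
Compute log10(46400.0) = 4.666518
Compute 20 * 4.666518 = 93.3304
TL = 93.3304 - 47.3 = 46.03

46.03 dB


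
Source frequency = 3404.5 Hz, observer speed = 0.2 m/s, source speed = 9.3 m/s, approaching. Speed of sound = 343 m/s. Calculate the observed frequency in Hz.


Given values:
  f_s = 3404.5 Hz, v_o = 0.2 m/s, v_s = 9.3 m/s
  Direction: approaching
Formula: f_o = f_s * (c + v_o) / (c - v_s)
Numerator: c + v_o = 343 + 0.2 = 343.2
Denominator: c - v_s = 343 - 9.3 = 333.7
f_o = 3404.5 * 343.2 / 333.7 = 3501.42

3501.42 Hz


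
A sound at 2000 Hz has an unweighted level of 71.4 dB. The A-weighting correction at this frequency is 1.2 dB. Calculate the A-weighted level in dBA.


Given values:
  SPL = 71.4 dB
  A-weighting at 2000 Hz = 1.2 dB
Formula: L_A = SPL + A_weight
L_A = 71.4 + (1.2)
L_A = 72.6

72.6 dBA


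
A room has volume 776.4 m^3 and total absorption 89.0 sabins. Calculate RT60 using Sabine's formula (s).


Given values:
  V = 776.4 m^3
  A = 89.0 sabins
Formula: RT60 = 0.161 * V / A
Numerator: 0.161 * 776.4 = 125.0004
RT60 = 125.0004 / 89.0 = 1.404

1.404 s


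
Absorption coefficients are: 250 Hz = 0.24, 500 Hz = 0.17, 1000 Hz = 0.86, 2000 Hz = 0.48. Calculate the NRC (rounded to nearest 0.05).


Given values:
  a_250 = 0.24, a_500 = 0.17
  a_1000 = 0.86, a_2000 = 0.48
Formula: NRC = (a250 + a500 + a1000 + a2000) / 4
Sum = 0.24 + 0.17 + 0.86 + 0.48 = 1.75
NRC = 1.75 / 4 = 0.4375
Rounded to nearest 0.05: 0.45

0.45


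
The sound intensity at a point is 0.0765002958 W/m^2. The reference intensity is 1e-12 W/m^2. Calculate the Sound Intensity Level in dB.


Given values:
  I = 0.0765002958 W/m^2
  I_ref = 1e-12 W/m^2
Formula: SIL = 10 * log10(I / I_ref)
Compute ratio: I / I_ref = 76500295800
Compute log10: log10(76500295800) = 10.883663
Multiply: SIL = 10 * 10.883663 = 108.84

108.84 dB


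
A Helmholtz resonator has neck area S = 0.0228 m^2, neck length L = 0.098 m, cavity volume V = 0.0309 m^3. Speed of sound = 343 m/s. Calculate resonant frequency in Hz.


Given values:
  S = 0.0228 m^2, L = 0.098 m, V = 0.0309 m^3, c = 343 m/s
Formula: f = (c / (2*pi)) * sqrt(S / (V * L))
Compute V * L = 0.0309 * 0.098 = 0.0030282
Compute S / (V * L) = 0.0228 / 0.0030282 = 7.5292
Compute sqrt(7.5292) = 2.743939
Compute c / (2*pi) = 343 / 6.283185 = 54.590148
f = 54.590148 * 2.743939 = 149.79

149.79 Hz


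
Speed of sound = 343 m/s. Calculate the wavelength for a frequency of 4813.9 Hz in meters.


Given values:
  c = 343 m/s, f = 4813.9 Hz
Formula: lambda = c / f
lambda = 343 / 4813.9
lambda = 0.0713

0.0713 m


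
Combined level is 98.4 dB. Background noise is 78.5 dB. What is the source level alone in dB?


Given values:
  L_total = 98.4 dB, L_bg = 78.5 dB
Formula: L_source = 10 * log10(10^(L_total/10) - 10^(L_bg/10))
Convert to linear:
  10^(98.4/10) = 6918309709.1894
  10^(78.5/10) = 70794578.4384
Difference: 6918309709.1894 - 70794578.4384 = 6847515130.751
L_source = 10 * log10(6847515130.751) = 98.36

98.36 dB


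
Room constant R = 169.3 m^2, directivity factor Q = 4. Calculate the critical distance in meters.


Given values:
  R = 169.3 m^2, Q = 4
Formula: d_c = 0.141 * sqrt(Q * R)
Compute Q * R = 4 * 169.3 = 677.2
Compute sqrt(677.2) = 26.0231
d_c = 0.141 * 26.0231 = 3.669

3.669 m


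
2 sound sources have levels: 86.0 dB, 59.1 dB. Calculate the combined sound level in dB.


Formula: L_total = 10 * log10( sum(10^(Li/10)) )
  Source 1: 10^(86.0/10) = 398107170.5535
  Source 2: 10^(59.1/10) = 812830.5162
Sum of linear values = 398920001.0697
L_total = 10 * log10(398920001.0697) = 86.01

86.01 dB


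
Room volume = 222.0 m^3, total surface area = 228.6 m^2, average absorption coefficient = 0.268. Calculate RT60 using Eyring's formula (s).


Given values:
  V = 222.0 m^3, S = 228.6 m^2, alpha = 0.268
Formula: RT60 = 0.161 * V / (-S * ln(1 - alpha))
Compute ln(1 - 0.268) = ln(0.732) = -0.311975
Denominator: -228.6 * -0.311975 = 71.3175
Numerator: 0.161 * 222.0 = 35.742
RT60 = 35.742 / 71.3175 = 0.501

0.501 s


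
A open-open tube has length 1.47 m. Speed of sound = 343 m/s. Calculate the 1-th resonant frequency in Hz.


Given values:
  Tube type: open-open, L = 1.47 m, c = 343 m/s, n = 1
Formula: f_n = n * c / (2 * L)
Compute 2 * L = 2 * 1.47 = 2.94
f = 1 * 343 / 2.94
f = 116.67

116.67 Hz


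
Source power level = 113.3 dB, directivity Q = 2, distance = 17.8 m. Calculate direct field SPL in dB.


Given values:
  Lw = 113.3 dB, Q = 2, r = 17.8 m
Formula: SPL = Lw + 10 * log10(Q / (4 * pi * r^2))
Compute 4 * pi * r^2 = 4 * pi * 17.8^2 = 3981.5289
Compute Q / denom = 2 / 3981.5289 = 0.00050232
Compute 10 * log10(0.00050232) = -32.9902
SPL = 113.3 + (-32.9902) = 80.31

80.31 dB


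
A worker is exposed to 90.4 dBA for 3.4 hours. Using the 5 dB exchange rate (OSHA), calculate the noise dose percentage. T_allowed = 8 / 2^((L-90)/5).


Given values:
  L = 90.4 dBA, T = 3.4 hours
Formula: T_allowed = 8 / 2^((L - 90) / 5)
Compute exponent: (90.4 - 90) / 5 = 0.08
Compute 2^(0.08) = 1.057018
T_allowed = 8 / 1.057018 = 7.568461 hours
Dose = (T / T_allowed) * 100
Dose = (3.4 / 7.568461) * 100 = 44.92

44.92 %


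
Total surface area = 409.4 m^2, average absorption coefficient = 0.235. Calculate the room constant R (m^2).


Given values:
  S = 409.4 m^2, alpha = 0.235
Formula: R = S * alpha / (1 - alpha)
Numerator: 409.4 * 0.235 = 96.209
Denominator: 1 - 0.235 = 0.765
R = 96.209 / 0.765 = 125.76

125.76 m^2


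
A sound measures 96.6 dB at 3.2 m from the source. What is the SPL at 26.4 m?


Given values:
  SPL1 = 96.6 dB, r1 = 3.2 m, r2 = 26.4 m
Formula: SPL2 = SPL1 - 20 * log10(r2 / r1)
Compute ratio: r2 / r1 = 26.4 / 3.2 = 8.25
Compute log10: log10(8.25) = 0.916454
Compute drop: 20 * 0.916454 = 18.3291
SPL2 = 96.6 - 18.3291 = 78.27

78.27 dB


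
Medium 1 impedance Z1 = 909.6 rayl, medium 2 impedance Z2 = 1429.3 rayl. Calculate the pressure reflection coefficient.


Given values:
  Z1 = 909.6 rayl, Z2 = 1429.3 rayl
Formula: R = (Z2 - Z1) / (Z2 + Z1)
Numerator: Z2 - Z1 = 1429.3 - 909.6 = 519.7
Denominator: Z2 + Z1 = 1429.3 + 909.6 = 2338.9
R = 519.7 / 2338.9 = 0.2222

0.2222


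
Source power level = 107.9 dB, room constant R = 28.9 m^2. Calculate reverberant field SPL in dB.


Given values:
  Lw = 107.9 dB, R = 28.9 m^2
Formula: SPL = Lw + 10 * log10(4 / R)
Compute 4 / R = 4 / 28.9 = 0.138408
Compute 10 * log10(0.138408) = -8.5884
SPL = 107.9 + (-8.5884) = 99.31

99.31 dB


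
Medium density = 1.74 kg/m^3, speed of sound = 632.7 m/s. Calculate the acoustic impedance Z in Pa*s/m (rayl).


Given values:
  rho = 1.74 kg/m^3
  c = 632.7 m/s
Formula: Z = rho * c
Z = 1.74 * 632.7
Z = 1100.9

1100.9 rayl


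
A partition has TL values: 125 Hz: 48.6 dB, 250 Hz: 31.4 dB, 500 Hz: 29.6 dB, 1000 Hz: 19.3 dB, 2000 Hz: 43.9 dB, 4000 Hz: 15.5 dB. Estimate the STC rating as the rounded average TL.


Given TL values at each frequency:
  125 Hz: 48.6 dB
  250 Hz: 31.4 dB
  500 Hz: 29.6 dB
  1000 Hz: 19.3 dB
  2000 Hz: 43.9 dB
  4000 Hz: 15.5 dB
Formula: STC ~ round(average of TL values)
Sum = 48.6 + 31.4 + 29.6 + 19.3 + 43.9 + 15.5 = 188.3
Average = 188.3 / 6 = 31.38
Rounded: 31

31


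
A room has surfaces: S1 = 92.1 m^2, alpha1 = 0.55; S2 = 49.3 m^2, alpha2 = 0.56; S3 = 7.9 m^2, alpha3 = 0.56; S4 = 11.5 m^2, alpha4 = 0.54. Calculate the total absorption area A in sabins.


Given surfaces:
  Surface 1: 92.1 * 0.55 = 50.655
  Surface 2: 49.3 * 0.56 = 27.608
  Surface 3: 7.9 * 0.56 = 4.424
  Surface 4: 11.5 * 0.54 = 6.21
Formula: A = sum(Si * alpha_i)
A = 50.655 + 27.608 + 4.424 + 6.21
A = 88.9

88.9 sabins


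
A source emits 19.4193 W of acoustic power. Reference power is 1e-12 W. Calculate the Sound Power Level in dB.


Given values:
  W = 19.4193 W
  W_ref = 1e-12 W
Formula: SWL = 10 * log10(W / W_ref)
Compute ratio: W / W_ref = 19419300000000
Compute log10: log10(19419300000000) = 13.288234
Multiply: SWL = 10 * 13.288234 = 132.88

132.88 dB


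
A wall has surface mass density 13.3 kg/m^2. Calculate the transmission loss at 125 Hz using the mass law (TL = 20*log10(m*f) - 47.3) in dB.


Given values:
  m = 13.3 kg/m^2, f = 125 Hz
Formula: TL = 20 * log10(m * f) - 47.3
Compute m * f = 13.3 * 125 = 1662.5
Compute log10(1662.5) = 3.220762
Compute 20 * 3.220762 = 64.4152
TL = 64.4152 - 47.3 = 17.12

17.12 dB


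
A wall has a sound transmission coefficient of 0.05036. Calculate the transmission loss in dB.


Given values:
  tau = 0.05036
Formula: TL = 10 * log10(1 / tau)
Compute 1 / tau = 1 / 0.05036 = 19.857
Compute log10(19.857) = 1.297914
TL = 10 * 1.297914 = 12.98

12.98 dB


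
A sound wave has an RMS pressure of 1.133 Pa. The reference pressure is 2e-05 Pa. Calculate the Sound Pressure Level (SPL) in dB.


Given values:
  p = 1.133 Pa
  p_ref = 2e-05 Pa
Formula: SPL = 20 * log10(p / p_ref)
Compute ratio: p / p_ref = 1.133 / 2e-05 = 56650
Compute log10: log10(56650) = 4.7532
Multiply: SPL = 20 * 4.7532 = 95.06

95.06 dB


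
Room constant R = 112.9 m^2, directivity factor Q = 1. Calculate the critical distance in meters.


Given values:
  R = 112.9 m^2, Q = 1
Formula: d_c = 0.141 * sqrt(Q * R)
Compute Q * R = 1 * 112.9 = 112.9
Compute sqrt(112.9) = 10.6254
d_c = 0.141 * 10.6254 = 1.498

1.498 m


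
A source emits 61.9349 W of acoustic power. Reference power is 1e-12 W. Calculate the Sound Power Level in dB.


Given values:
  W = 61.9349 W
  W_ref = 1e-12 W
Formula: SWL = 10 * log10(W / W_ref)
Compute ratio: W / W_ref = 61934900000000
Compute log10: log10(61934900000000) = 13.791935
Multiply: SWL = 10 * 13.791935 = 137.92

137.92 dB


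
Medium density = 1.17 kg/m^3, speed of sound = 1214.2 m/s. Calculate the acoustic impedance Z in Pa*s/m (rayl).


Given values:
  rho = 1.17 kg/m^3
  c = 1214.2 m/s
Formula: Z = rho * c
Z = 1.17 * 1214.2
Z = 1420.61

1420.61 rayl


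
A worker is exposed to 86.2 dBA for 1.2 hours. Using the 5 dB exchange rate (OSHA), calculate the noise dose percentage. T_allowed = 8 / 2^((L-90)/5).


Given values:
  L = 86.2 dBA, T = 1.2 hours
Formula: T_allowed = 8 / 2^((L - 90) / 5)
Compute exponent: (86.2 - 90) / 5 = -0.76
Compute 2^(-0.76) = 0.590496
T_allowed = 8 / 0.590496 = 13.547933 hours
Dose = (T / T_allowed) * 100
Dose = (1.2 / 13.547933) * 100 = 8.86

8.86 %


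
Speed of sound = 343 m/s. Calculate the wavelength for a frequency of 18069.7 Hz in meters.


Given values:
  c = 343 m/s, f = 18069.7 Hz
Formula: lambda = c / f
lambda = 343 / 18069.7
lambda = 0.019

0.019 m


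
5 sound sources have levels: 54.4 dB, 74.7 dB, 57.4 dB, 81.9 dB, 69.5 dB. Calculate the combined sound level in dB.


Formula: L_total = 10 * log10( sum(10^(Li/10)) )
  Source 1: 10^(54.4/10) = 275422.8703
  Source 2: 10^(74.7/10) = 29512092.2667
  Source 3: 10^(57.4/10) = 549540.8739
  Source 4: 10^(81.9/10) = 154881661.8912
  Source 5: 10^(69.5/10) = 8912509.3813
Sum of linear values = 194131227.2834
L_total = 10 * log10(194131227.2834) = 82.88

82.88 dB


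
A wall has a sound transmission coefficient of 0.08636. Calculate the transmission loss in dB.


Given values:
  tau = 0.08636
Formula: TL = 10 * log10(1 / tau)
Compute 1 / tau = 1 / 0.08636 = 11.5794
Compute log10(11.5794) = 1.063686
TL = 10 * 1.063686 = 10.64

10.64 dB


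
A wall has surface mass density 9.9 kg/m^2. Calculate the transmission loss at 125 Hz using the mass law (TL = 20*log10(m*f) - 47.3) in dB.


Given values:
  m = 9.9 kg/m^2, f = 125 Hz
Formula: TL = 20 * log10(m * f) - 47.3
Compute m * f = 9.9 * 125 = 1237.5
Compute log10(1237.5) = 3.092545
Compute 20 * 3.092545 = 61.8509
TL = 61.8509 - 47.3 = 14.55

14.55 dB


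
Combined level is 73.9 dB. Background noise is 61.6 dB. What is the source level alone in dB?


Given values:
  L_total = 73.9 dB, L_bg = 61.6 dB
Formula: L_source = 10 * log10(10^(L_total/10) - 10^(L_bg/10))
Convert to linear:
  10^(73.9/10) = 24547089.1569
  10^(61.6/10) = 1445439.7707
Difference: 24547089.1569 - 1445439.7707 = 23101649.3862
L_source = 10 * log10(23101649.3862) = 73.64

73.64 dB


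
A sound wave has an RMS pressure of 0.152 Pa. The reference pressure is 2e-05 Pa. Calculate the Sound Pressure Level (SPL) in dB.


Given values:
  p = 0.152 Pa
  p_ref = 2e-05 Pa
Formula: SPL = 20 * log10(p / p_ref)
Compute ratio: p / p_ref = 0.152 / 2e-05 = 7600
Compute log10: log10(7600) = 3.880814
Multiply: SPL = 20 * 3.880814 = 77.62

77.62 dB


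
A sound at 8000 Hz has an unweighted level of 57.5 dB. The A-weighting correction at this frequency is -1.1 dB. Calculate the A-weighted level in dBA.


Given values:
  SPL = 57.5 dB
  A-weighting at 8000 Hz = -1.1 dB
Formula: L_A = SPL + A_weight
L_A = 57.5 + (-1.1)
L_A = 56.4

56.4 dBA


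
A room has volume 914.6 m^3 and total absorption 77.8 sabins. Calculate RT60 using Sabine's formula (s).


Given values:
  V = 914.6 m^3
  A = 77.8 sabins
Formula: RT60 = 0.161 * V / A
Numerator: 0.161 * 914.6 = 147.2506
RT60 = 147.2506 / 77.8 = 1.893

1.893 s


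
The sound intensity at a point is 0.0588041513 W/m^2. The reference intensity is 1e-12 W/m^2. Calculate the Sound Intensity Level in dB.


Given values:
  I = 0.0588041513 W/m^2
  I_ref = 1e-12 W/m^2
Formula: SIL = 10 * log10(I / I_ref)
Compute ratio: I / I_ref = 58804151300
Compute log10: log10(58804151300) = 10.769408
Multiply: SIL = 10 * 10.769408 = 107.69

107.69 dB


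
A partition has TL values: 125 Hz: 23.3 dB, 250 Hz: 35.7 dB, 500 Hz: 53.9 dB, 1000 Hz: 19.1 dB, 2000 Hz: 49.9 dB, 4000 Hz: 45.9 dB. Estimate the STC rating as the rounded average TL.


Given TL values at each frequency:
  125 Hz: 23.3 dB
  250 Hz: 35.7 dB
  500 Hz: 53.9 dB
  1000 Hz: 19.1 dB
  2000 Hz: 49.9 dB
  4000 Hz: 45.9 dB
Formula: STC ~ round(average of TL values)
Sum = 23.3 + 35.7 + 53.9 + 19.1 + 49.9 + 45.9 = 227.8
Average = 227.8 / 6 = 37.97
Rounded: 38

38


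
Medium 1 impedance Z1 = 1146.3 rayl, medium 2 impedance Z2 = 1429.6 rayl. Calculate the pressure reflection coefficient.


Given values:
  Z1 = 1146.3 rayl, Z2 = 1429.6 rayl
Formula: R = (Z2 - Z1) / (Z2 + Z1)
Numerator: Z2 - Z1 = 1429.6 - 1146.3 = 283.3
Denominator: Z2 + Z1 = 1429.6 + 1146.3 = 2575.9
R = 283.3 / 2575.9 = 0.11

0.11


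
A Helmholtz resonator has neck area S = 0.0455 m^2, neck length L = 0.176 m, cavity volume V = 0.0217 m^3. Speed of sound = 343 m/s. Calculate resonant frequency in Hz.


Given values:
  S = 0.0455 m^2, L = 0.176 m, V = 0.0217 m^3, c = 343 m/s
Formula: f = (c / (2*pi)) * sqrt(S / (V * L))
Compute V * L = 0.0217 * 0.176 = 0.0038192
Compute S / (V * L) = 0.0455 / 0.0038192 = 11.9135
Compute sqrt(11.9135) = 3.451594
Compute c / (2*pi) = 343 / 6.283185 = 54.590148
f = 54.590148 * 3.451594 = 188.42

188.42 Hz


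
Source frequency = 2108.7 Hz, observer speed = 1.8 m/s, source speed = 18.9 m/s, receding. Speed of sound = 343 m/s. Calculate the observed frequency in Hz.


Given values:
  f_s = 2108.7 Hz, v_o = 1.8 m/s, v_s = 18.9 m/s
  Direction: receding
Formula: f_o = f_s * (c - v_o) / (c + v_s)
Numerator: c - v_o = 343 - 1.8 = 341.2
Denominator: c + v_s = 343 + 18.9 = 361.9
f_o = 2108.7 * 341.2 / 361.9 = 1988.09

1988.09 Hz


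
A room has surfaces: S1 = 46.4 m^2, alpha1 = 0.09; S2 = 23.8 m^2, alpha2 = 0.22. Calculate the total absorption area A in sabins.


Given surfaces:
  Surface 1: 46.4 * 0.09 = 4.176
  Surface 2: 23.8 * 0.22 = 5.236
Formula: A = sum(Si * alpha_i)
A = 4.176 + 5.236
A = 9.41

9.41 sabins


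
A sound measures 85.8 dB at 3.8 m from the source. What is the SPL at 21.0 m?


Given values:
  SPL1 = 85.8 dB, r1 = 3.8 m, r2 = 21.0 m
Formula: SPL2 = SPL1 - 20 * log10(r2 / r1)
Compute ratio: r2 / r1 = 21.0 / 3.8 = 5.5263
Compute log10: log10(5.5263) = 0.742434
Compute drop: 20 * 0.742434 = 14.8487
SPL2 = 85.8 - 14.8487 = 70.95

70.95 dB


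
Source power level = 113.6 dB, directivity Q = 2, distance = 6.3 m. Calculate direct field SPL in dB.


Given values:
  Lw = 113.6 dB, Q = 2, r = 6.3 m
Formula: SPL = Lw + 10 * log10(Q / (4 * pi * r^2))
Compute 4 * pi * r^2 = 4 * pi * 6.3^2 = 498.7592
Compute Q / denom = 2 / 498.7592 = 0.00400995
Compute 10 * log10(0.00400995) = -23.9686
SPL = 113.6 + (-23.9686) = 89.63

89.63 dB


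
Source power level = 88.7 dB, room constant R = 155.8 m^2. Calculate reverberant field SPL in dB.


Given values:
  Lw = 88.7 dB, R = 155.8 m^2
Formula: SPL = Lw + 10 * log10(4 / R)
Compute 4 / R = 4 / 155.8 = 0.025674
Compute 10 * log10(0.025674) = -15.9051
SPL = 88.7 + (-15.9051) = 72.79

72.79 dB


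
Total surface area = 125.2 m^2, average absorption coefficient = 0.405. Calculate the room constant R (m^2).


Given values:
  S = 125.2 m^2, alpha = 0.405
Formula: R = S * alpha / (1 - alpha)
Numerator: 125.2 * 0.405 = 50.706
Denominator: 1 - 0.405 = 0.595
R = 50.706 / 0.595 = 85.22

85.22 m^2


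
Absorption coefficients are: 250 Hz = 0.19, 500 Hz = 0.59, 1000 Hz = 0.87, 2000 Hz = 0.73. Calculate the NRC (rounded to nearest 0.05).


Given values:
  a_250 = 0.19, a_500 = 0.59
  a_1000 = 0.87, a_2000 = 0.73
Formula: NRC = (a250 + a500 + a1000 + a2000) / 4
Sum = 0.19 + 0.59 + 0.87 + 0.73 = 2.38
NRC = 2.38 / 4 = 0.595
Rounded to nearest 0.05: 0.6

0.6


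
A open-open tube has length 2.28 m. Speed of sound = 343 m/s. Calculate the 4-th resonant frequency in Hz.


Given values:
  Tube type: open-open, L = 2.28 m, c = 343 m/s, n = 4
Formula: f_n = n * c / (2 * L)
Compute 2 * L = 2 * 2.28 = 4.56
f = 4 * 343 / 4.56
f = 300.88

300.88 Hz


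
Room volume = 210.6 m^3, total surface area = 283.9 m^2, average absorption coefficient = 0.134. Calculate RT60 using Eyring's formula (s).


Given values:
  V = 210.6 m^3, S = 283.9 m^2, alpha = 0.134
Formula: RT60 = 0.161 * V / (-S * ln(1 - alpha))
Compute ln(1 - 0.134) = ln(0.866) = -0.14387
Denominator: -283.9 * -0.14387 = 40.8447
Numerator: 0.161 * 210.6 = 33.9066
RT60 = 33.9066 / 40.8447 = 0.83

0.83 s
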